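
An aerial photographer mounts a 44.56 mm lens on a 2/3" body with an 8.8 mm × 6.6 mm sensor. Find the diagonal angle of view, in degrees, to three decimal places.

14.073°

Sensor diagonal = √(8.8² + 6.6²) = √121.0000 ≈ 11.0000 mm.
Angle of view α = 2·arctan(d/2f) with d = 11.0000 mm and f = 44.56 mm.
d/2f = 0.12343; arctan(0.12343) ≈ 7.0364°, so α ≈ 14.0728°.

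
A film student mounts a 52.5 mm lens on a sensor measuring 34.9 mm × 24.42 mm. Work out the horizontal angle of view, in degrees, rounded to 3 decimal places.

36.772°

Angle of view α = 2·arctan(w/2f) with w = 34.9 mm and f = 52.5 mm.
w/2f = 0.33238; arctan(0.33238) ≈ 18.3858°, so α ≈ 36.7716°.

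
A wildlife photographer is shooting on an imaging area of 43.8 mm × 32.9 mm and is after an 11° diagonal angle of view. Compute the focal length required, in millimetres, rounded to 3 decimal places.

Sensor diagonal = √(43.8² + 32.9²) = √3000.8500 ≈ 54.7800 mm.
From α = 2·arctan(d/2f) we get f = d / (2·tan(α/2)).
With d = 54.7800 mm and α/2 = 5.5°, tan(α/2) ≈ 0.09629, so f ≈ 54.7800 / 0.19258 ≈ 284.4561 mm.

284.456 mm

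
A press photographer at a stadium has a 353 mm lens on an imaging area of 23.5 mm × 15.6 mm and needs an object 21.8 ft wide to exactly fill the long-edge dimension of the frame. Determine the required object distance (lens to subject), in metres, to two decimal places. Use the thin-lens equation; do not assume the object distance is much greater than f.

100.16 m

W: 21.8 ft × 304.8 mm/ft = 6644.64 mm.
Magnification m = w/W = dᵢ/dₒ; combined with 1/f = 1/dₒ + 1/dᵢ this gives dₒ = f·(1 + W/w).
dₒ = 353 mm × (1 + 6644.64/23.5) = 353 × 283.7506 ≈ 100163.972 mm = 100.164 m.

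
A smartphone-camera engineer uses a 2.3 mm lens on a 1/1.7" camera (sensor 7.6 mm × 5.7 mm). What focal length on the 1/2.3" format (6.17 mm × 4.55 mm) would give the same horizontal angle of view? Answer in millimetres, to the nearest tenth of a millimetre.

Equal angle of view means equal width/f ratio, so f₂ = f₁ · (width₂/width₁) = 2.3 × 6.17/7.6.
f₂ = 2.3 × 0.81184 ≈ 1.867 mm.

1.9 mm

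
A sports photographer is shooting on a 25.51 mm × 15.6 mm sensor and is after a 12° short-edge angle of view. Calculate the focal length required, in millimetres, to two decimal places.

74.21 mm

From α = 2·arctan(h/2f) we get f = h / (2·tan(α/2)).
With h = 15.6 mm and α/2 = 6°, tan(α/2) ≈ 0.10510, so f ≈ 15.6 / 0.21021 ≈ 74.2120 mm.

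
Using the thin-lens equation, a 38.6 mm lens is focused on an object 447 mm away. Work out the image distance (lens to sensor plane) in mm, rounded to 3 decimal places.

42.248 mm

1/dᵢ = 1/f − 1/dₒ = 1/38.6 − 1/447 = 0.0236696 mm⁻¹.
dᵢ = 1/0.0236696 ≈ 42.2483 mm.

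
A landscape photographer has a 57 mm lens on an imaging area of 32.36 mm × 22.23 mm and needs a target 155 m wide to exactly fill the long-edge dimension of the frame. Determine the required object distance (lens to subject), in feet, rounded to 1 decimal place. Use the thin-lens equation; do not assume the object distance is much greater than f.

W: 155 m = 155000 mm.
Magnification m = w/W = dᵢ/dₒ; combined with 1/f = 1/dₒ + 1/dᵢ this gives dₒ = f·(1 + W/w).
dₒ = 57 mm × (1 + 155000/32.36) = 57 × 4790.8640 ≈ 273079.250 mm = 273079.250/304.8 ft = 895.929 ft.

895.9 ft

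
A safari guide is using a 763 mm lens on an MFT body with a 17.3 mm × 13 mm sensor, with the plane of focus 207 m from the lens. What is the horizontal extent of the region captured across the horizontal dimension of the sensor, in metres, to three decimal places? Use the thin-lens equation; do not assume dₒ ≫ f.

4.676 m

dₒ: 207 m = 207000 mm.
Similar triangles through the lens centre give W/dₒ = w/dᵢ; with 1/f = 1/dₒ + 1/dᵢ this gives W = w·(dₒ − f)/f.
W = 17.3 mm × (207000 − 763) / 763 = 17.3 × 270.2975 ≈ 4676.147 mm = 4.67615 m.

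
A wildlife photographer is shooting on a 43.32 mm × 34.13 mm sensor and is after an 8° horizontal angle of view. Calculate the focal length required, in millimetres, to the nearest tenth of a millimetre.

From α = 2·arctan(w/2f) we get f = w / (2·tan(α/2)).
With w = 43.32 mm and α/2 = 4°, tan(α/2) ≈ 0.06993, so f ≈ 43.32 / 0.13985 ≈ 309.7524 mm.

309.8 mm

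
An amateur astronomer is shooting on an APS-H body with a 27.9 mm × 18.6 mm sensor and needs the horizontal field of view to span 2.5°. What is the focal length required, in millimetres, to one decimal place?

639.3 mm

From α = 2·arctan(w/2f) we get f = w / (2·tan(α/2)).
With w = 27.9 mm and α/2 = 1.25°, tan(α/2) ≈ 0.02182, so f ≈ 27.9 / 0.04364 ≈ 639.3194 mm.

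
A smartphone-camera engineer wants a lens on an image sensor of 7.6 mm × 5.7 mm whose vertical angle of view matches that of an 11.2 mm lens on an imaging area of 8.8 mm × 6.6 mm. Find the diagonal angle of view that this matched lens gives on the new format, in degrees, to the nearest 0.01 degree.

52.31°

Equal vertical AOV ⇒ f₂ = f₁ · 5.7/6.6 = 11.2 × 0.86364 ≈ 9.6727 mm.
Sensor diagonal = √(7.6² + 5.7²) = √90.2500 ≈ 9.5000 mm.
Diagonal AOV on the new format = 2·arctan(9.5000 / (2 × 9.6727)) = 2·arctan(0.49107) ≈ 52.3087°.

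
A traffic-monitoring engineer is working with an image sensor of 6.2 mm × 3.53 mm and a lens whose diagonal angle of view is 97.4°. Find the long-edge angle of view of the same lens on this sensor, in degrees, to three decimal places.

Sensor diagonal = √(6.2² + 3.53²) = √50.9009 ≈ 7.1345 mm.
From the diagonal AOV: f = 7.1345 / (2·tan(48.7°)) = 7.1345 / 2.27655 ≈ 3.1339 mm.
Long-edge AOV = 2·arctan(6.2 / (2 × 3.1339)) = 2·arctan(0.98918) ≈ 89.3769°.

89.377°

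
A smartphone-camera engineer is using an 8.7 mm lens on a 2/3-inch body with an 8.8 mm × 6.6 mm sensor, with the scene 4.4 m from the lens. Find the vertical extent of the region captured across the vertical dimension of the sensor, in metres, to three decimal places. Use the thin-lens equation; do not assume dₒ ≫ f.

3.331 m

dₒ: 4.4 m = 4400 mm.
Similar triangles through the lens centre give W/dₒ = h/dᵢ; with 1/f = 1/dₒ + 1/dᵢ this gives W = h·(dₒ − f)/f.
W = 6.6 mm × (4400 − 8.7) / 8.7 = 6.6 × 504.7471 ≈ 3331.331 mm = 3.33133 m.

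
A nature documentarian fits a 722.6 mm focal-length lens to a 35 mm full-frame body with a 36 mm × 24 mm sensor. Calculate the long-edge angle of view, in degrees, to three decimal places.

2.854°

Angle of view α = 2·arctan(w/2f) with w = 36 mm and f = 722.6 mm.
w/2f = 0.02491; arctan(0.02491) ≈ 1.4269°, so α ≈ 2.8539°.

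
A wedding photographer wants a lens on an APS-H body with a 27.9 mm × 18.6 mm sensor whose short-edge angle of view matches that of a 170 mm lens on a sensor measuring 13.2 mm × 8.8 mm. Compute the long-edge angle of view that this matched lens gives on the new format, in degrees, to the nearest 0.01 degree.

Equal short-edge AOV ⇒ f₂ = f₁ · 18.6/8.8 = 170 × 2.11364 ≈ 359.3182 mm.
Long-edge AOV on the new format = 2·arctan(27.9 / (2 × 359.3182)) = 2·arctan(0.03882) ≈ 4.4466°.

4.45°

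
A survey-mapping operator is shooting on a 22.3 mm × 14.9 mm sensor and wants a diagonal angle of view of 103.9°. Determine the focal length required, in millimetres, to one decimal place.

Sensor diagonal = √(22.3² + 14.9²) = √719.3000 ≈ 26.8198 mm.
From α = 2·arctan(d/2f) we get f = d / (2·tan(α/2)).
With d = 26.8198 mm and α/2 = 51.95°, tan(α/2) ≈ 1.27764, so f ≈ 26.8198 / 2.55528 ≈ 10.4958 mm.

10.5 mm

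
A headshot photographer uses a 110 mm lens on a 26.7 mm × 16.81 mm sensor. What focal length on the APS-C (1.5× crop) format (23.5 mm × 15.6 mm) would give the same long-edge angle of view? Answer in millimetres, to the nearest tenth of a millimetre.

Equal angle of view means equal width/f ratio, so f₂ = f₁ · (width₂/width₁) = 110 × 23.5/26.7.
f₂ = 110 × 0.88015 ≈ 96.816 mm.

96.8 mm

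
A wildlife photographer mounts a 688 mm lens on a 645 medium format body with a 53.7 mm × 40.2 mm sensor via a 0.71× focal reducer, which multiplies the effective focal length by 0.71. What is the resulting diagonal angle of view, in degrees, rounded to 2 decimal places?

Effective focal length f = 688 × 0.71 = 488.48 mm.
Sensor diagonal = √(53.7² + 40.2²) = √4499.7300 ≈ 67.0800 mm.
α = 2·arctan(67.080 / (2 × 488.48)) = 2·arctan(0.06866) ≈ 7.8558°.

7.86°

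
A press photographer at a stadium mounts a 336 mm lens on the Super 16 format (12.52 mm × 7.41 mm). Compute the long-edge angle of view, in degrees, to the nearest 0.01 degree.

Angle of view α = 2·arctan(w/2f) with w = 12.52 mm and f = 336 mm.
w/2f = 0.01863; arctan(0.01863) ≈ 1.0674°, so α ≈ 2.1347°.

2.13°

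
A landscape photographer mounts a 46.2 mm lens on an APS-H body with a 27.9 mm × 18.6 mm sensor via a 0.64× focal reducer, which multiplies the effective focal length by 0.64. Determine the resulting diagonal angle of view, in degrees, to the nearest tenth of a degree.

Effective focal length f = 46.2 × 0.64 = 29.568 mm.
Sensor diagonal = √(27.9² + 18.6²) = √1124.3700 ≈ 33.5316 mm.
α = 2·arctan(33.532 / (2 × 29.568)) = 2·arctan(0.56703) ≈ 59.1087°.

59.1°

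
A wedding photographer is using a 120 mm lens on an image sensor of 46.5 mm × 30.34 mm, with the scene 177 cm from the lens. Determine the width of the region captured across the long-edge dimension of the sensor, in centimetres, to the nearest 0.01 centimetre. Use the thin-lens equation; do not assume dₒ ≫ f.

dₒ: 177 cm = 1770 mm.
Similar triangles through the lens centre give W/dₒ = w/dᵢ; with 1/f = 1/dₒ + 1/dᵢ this gives W = w·(dₒ − f)/f.
W = 46.5 mm × (1770 − 120) / 120 = 46.5 × 13.7500 ≈ 639.375 mm = 63.9375 cm.

63.94 cm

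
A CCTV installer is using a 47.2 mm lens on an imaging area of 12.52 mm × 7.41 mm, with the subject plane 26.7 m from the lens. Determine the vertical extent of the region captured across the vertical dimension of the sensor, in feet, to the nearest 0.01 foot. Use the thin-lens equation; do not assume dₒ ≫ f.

dₒ: 26.7 m = 26700 mm.
Similar triangles through the lens centre give W/dₒ = h/dᵢ; with 1/f = 1/dₒ + 1/dᵢ this gives W = h·(dₒ − f)/f.
W = 7.41 mm × (26700 − 47.2) / 47.2 = 7.41 × 564.6780 ≈ 4184.264 mm = 4184.264/304.8 ft = 13.7279 ft.

13.73 ft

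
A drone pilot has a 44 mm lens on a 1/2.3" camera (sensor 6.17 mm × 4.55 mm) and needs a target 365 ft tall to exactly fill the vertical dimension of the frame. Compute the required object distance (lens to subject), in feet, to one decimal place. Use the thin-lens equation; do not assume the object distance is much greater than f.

3529.8 ft

W: 365 ft × 304.8 mm/ft = 111252.00 mm.
Magnification m = h/W = dᵢ/dₒ; combined with 1/f = 1/dₒ + 1/dᵢ this gives dₒ = f·(1 + W/h).
dₒ = 44 mm × (1 + 111252/4.55) = 44 × 24451.9882 ≈ 1075887.482 mm = 1075887.482/304.8 ft = 3529.81 ft.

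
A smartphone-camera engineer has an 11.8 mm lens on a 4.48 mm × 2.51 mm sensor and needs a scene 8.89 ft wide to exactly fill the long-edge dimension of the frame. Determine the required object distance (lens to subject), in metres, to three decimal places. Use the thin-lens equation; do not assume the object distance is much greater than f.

W: 8.89 ft × 304.8 mm/ft = 2709.67 mm.
Magnification m = w/W = dᵢ/dₒ; combined with 1/f = 1/dₒ + 1/dᵢ this gives dₒ = f·(1 + W/w).
dₒ = 11.8 mm × (1 + 2709.67/4.48) = 11.8 × 605.8375 ≈ 7148.882 mm = 7.14888 m.

7.149 m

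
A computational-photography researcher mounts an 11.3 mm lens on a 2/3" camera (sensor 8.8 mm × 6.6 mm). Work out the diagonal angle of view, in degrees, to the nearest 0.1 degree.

51.9°

Sensor diagonal = √(8.8² + 6.6²) = √121.0000 ≈ 11.0000 mm.
Angle of view α = 2·arctan(d/2f) with d = 11.0000 mm and f = 11.3 mm.
d/2f = 0.48673; arctan(0.48673) ≈ 25.9534°, so α ≈ 51.9068°.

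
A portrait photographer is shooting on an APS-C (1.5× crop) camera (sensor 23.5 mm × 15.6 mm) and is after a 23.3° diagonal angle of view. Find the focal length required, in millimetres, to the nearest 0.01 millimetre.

68.40 mm

Sensor diagonal = √(23.5² + 15.6²) = √795.6100 ≈ 28.2066 mm.
From α = 2·arctan(d/2f) we get f = d / (2·tan(α/2)).
With d = 28.2066 mm and α/2 = 11.65°, tan(α/2) ≈ 0.20618, so f ≈ 28.2066 / 0.41236 ≈ 68.4027 mm.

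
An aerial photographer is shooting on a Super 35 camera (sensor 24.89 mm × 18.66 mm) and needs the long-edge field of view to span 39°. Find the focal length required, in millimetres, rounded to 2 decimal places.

From α = 2·arctan(w/2f) we get f = w / (2·tan(α/2)).
With w = 24.89 mm and α/2 = 19.5°, tan(α/2) ≈ 0.35412, so f ≈ 24.89 / 0.70824 ≈ 35.1436 mm.

35.14 mm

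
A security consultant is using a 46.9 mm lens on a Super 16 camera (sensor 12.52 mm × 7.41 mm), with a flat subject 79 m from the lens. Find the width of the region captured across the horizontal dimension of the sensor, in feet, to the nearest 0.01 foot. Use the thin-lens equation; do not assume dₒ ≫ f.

dₒ: 79 m = 79000 mm.
Similar triangles through the lens centre give W/dₒ = w/dᵢ; with 1/f = 1/dₒ + 1/dᵢ this gives W = w·(dₒ − f)/f.
W = 12.52 mm × (79000 − 46.9) / 46.9 = 12.52 × 1683.4350 ≈ 21076.606 mm = 21076.606/304.8 ft = 69.149 ft.

69.15 ft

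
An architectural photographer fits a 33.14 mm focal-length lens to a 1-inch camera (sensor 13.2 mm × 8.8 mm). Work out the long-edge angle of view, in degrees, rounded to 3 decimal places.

22.527°

Angle of view α = 2·arctan(w/2f) with w = 13.2 mm and f = 33.14 mm.
w/2f = 0.19916; arctan(0.19916) ≈ 11.2634°, so α ≈ 22.5268°.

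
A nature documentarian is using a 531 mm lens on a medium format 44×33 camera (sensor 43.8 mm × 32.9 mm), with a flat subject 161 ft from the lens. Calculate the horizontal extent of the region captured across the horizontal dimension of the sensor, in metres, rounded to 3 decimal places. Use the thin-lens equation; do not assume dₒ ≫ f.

dₒ: 161 ft × 304.8 mm/ft = 49072.80 mm.
Similar triangles through the lens centre give W/dₒ = w/dᵢ; with 1/f = 1/dₒ + 1/dᵢ this gives W = w·(dₒ − f)/f.
W = 43.8 mm × (49072.8 − 531) / 531 = 43.8 × 91.4158 ≈ 4004.013 mm = 4.00401 m.

4.004 m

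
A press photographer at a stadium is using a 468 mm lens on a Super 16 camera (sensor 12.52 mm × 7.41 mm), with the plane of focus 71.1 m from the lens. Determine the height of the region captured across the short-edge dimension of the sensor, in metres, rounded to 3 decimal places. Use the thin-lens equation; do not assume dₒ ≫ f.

dₒ: 71.1 m = 71100 mm.
Similar triangles through the lens centre give W/dₒ = h/dᵢ; with 1/f = 1/dₒ + 1/dᵢ this gives W = h·(dₒ − f)/f.
W = 7.41 mm × (71100 − 468) / 468 = 7.41 × 150.9231 ≈ 1118.340 mm = 1.11834 m.

1.118 m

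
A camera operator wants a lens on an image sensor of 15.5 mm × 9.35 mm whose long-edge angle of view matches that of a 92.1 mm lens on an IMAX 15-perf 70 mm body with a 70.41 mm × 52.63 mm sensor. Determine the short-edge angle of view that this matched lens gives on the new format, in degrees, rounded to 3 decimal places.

25.969°

Equal long-edge AOV ⇒ f₂ = f₁ · 15.5/70.41 = 92.1 × 0.22014 ≈ 20.2748 mm.
Short-edge AOV on the new format = 2·arctan(9.35 / (2 × 20.2748)) = 2·arctan(0.23058) ≈ 25.9688°.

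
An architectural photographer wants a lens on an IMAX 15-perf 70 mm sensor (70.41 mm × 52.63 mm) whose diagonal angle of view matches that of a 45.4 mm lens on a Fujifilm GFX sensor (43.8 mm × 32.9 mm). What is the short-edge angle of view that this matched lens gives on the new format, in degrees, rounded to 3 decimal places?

Sensor diagonal = √(43.8² + 32.9²) = √3000.8500 ≈ 54.7800 mm.
Sensor diagonal = √(70.41² + 52.63²) = √7727.4850 ≈ 87.9061 mm.
Equal diagonal AOV ⇒ f₂ = f₁ · 87.9061/54.7800 = 45.4 × 1.60471 ≈ 72.8539 mm.
Short-edge AOV on the new format = 2·arctan(52.63 / (2 × 72.8539)) = 2·arctan(0.36120) ≈ 39.7197°.

39.720°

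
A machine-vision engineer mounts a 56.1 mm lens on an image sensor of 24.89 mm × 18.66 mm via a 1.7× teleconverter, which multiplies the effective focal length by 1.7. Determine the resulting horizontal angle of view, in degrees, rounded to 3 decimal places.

Effective focal length f = 56.1 × 1.7 = 95.37 mm.
α = 2·arctan(24.89 / (2 × 95.37)) = 2·arctan(0.13049) ≈ 14.8692°.

14.869°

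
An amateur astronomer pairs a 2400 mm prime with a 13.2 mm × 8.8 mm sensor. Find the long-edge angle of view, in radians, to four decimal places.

0.0055 rad

Angle of view α = 2·arctan(w/2f) with w = 13.2 mm and f = 2400 mm.
w/2f = 0.00275; arctan(0.00275) ≈ 0.0027 rad, so α ≈ 0.0055 rad.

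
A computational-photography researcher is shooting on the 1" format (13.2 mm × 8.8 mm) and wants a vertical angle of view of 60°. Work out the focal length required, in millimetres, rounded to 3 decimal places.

7.621 mm

From α = 2·arctan(h/2f) we get f = h / (2·tan(α/2)).
With h = 8.8 mm and α/2 = 30°, tan(α/2) ≈ 0.57735, so f ≈ 8.8 / 1.15470 ≈ 7.6210 mm.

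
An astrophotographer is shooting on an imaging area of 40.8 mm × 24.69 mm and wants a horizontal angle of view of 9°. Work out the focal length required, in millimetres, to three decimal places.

From α = 2·arctan(w/2f) we get f = w / (2·tan(α/2)).
With w = 40.8 mm and α/2 = 4.5°, tan(α/2) ≈ 0.07870, so f ≈ 40.8 / 0.15740 ≈ 259.2066 mm.

259.207 mm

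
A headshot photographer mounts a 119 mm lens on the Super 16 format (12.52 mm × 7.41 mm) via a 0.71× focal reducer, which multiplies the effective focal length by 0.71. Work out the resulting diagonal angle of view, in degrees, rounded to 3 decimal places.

9.842°

Effective focal length f = 119 × 0.71 = 84.49 mm.
Sensor diagonal = √(12.52² + 7.41²) = √211.6585 ≈ 14.5485 mm.
α = 2·arctan(14.548 / (2 × 84.49)) = 2·arctan(0.08610) ≈ 9.8416°.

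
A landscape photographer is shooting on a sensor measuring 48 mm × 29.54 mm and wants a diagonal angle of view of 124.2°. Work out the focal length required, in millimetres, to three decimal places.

Sensor diagonal = √(48² + 29.54²) = √3176.6116 ≈ 56.3614 mm.
From α = 2·arctan(d/2f) we get f = d / (2·tan(α/2)).
With d = 56.3614 mm and α/2 = 62.1°, tan(α/2) ≈ 1.88867, so f ≈ 56.3614 / 3.77734 ≈ 14.9209 mm.

14.921 mm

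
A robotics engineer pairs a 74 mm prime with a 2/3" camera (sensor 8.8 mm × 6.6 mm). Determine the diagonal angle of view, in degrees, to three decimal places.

Sensor diagonal = √(8.8² + 6.6²) = √121.0000 ≈ 11.0000 mm.
Angle of view α = 2·arctan(d/2f) with d = 11.0000 mm and f = 74 mm.
d/2f = 0.07432; arctan(0.07432) ≈ 4.2507°, so α ≈ 8.5013°.

8.501°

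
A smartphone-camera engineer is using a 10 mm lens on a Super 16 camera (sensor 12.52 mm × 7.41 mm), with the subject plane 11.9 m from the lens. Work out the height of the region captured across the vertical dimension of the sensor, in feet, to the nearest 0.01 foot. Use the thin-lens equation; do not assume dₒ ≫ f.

28.91 ft

dₒ: 11.9 m = 11900 mm.
Similar triangles through the lens centre give W/dₒ = h/dᵢ; with 1/f = 1/dₒ + 1/dᵢ this gives W = h·(dₒ − f)/f.
W = 7.41 mm × (11900 − 10) / 10 = 7.41 × 1189.0000 ≈ 8810.490 mm = 8810.490/304.8 ft = 28.9058 ft.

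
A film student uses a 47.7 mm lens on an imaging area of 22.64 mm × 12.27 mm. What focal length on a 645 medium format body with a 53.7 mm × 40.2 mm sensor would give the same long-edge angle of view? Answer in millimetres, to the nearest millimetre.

Equal angle of view means equal width/f ratio, so f₂ = f₁ · (width₂/width₁) = 47.7 × 53.7/22.64.
f₂ = 47.7 × 2.37191 ≈ 113.140 mm.

113 mm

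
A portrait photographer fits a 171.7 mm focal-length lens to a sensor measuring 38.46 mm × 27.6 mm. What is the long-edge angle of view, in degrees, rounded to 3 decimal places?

12.781°

Angle of view α = 2·arctan(w/2f) with w = 38.46 mm and f = 171.7 mm.
w/2f = 0.11200; arctan(0.11200) ≈ 6.3904°, so α ≈ 12.7807°.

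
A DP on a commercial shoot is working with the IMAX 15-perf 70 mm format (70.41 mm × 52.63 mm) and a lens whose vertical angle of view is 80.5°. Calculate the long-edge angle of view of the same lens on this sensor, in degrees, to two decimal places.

97.11°

From the vertical AOV: f = 52.63 / (2·tan(40.25°)) = 52.63 / 1.69312 ≈ 31.0845 mm.
Long-edge AOV = 2·arctan(70.41 / (2 × 31.0845)) = 2·arctan(1.13256) ≈ 97.1137°.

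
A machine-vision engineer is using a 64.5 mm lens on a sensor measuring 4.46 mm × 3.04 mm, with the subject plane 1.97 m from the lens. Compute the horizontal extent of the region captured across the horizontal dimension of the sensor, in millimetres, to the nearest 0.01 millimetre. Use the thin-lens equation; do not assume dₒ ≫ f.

dₒ: 1.97 m = 1970 mm.
Similar triangles through the lens centre give W/dₒ = w/dᵢ; with 1/f = 1/dₒ + 1/dᵢ this gives W = w·(dₒ − f)/f.
W = 4.46 mm × (1970 − 64.5) / 64.5 = 4.46 × 29.5426 ≈ 131.760 mm.

131.76 mm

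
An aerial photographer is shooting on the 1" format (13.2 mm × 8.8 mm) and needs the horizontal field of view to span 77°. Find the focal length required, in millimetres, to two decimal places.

8.30 mm

From α = 2·arctan(w/2f) we get f = w / (2·tan(α/2)).
With w = 13.2 mm and α/2 = 38.5°, tan(α/2) ≈ 0.79544, so f ≈ 13.2 / 1.59087 ≈ 8.2973 mm.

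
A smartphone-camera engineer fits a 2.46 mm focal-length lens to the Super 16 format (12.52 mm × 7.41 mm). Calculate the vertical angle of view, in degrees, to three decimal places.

112.834°

Angle of view α = 2·arctan(h/2f) with h = 7.41 mm and f = 2.46 mm.
h/2f = 1.50610; arctan(1.50610) ≈ 56.4171°, so α ≈ 112.8343°.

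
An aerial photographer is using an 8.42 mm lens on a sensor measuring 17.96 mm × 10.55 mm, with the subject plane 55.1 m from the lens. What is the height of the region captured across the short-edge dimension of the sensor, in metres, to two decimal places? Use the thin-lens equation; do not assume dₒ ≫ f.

dₒ: 55.1 m = 55100 mm.
Similar triangles through the lens centre give W/dₒ = h/dᵢ; with 1/f = 1/dₒ + 1/dᵢ this gives W = h·(dₒ − f)/f.
W = 10.55 mm × (55100 − 8.42) / 8.42 = 10.55 × 6542.9430 ≈ 69028.049 mm = 69.028 m.

69.03 m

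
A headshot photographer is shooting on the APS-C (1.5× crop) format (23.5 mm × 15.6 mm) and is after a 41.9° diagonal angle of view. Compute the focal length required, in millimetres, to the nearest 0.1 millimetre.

Sensor diagonal = √(23.5² + 15.6²) = √795.6100 ≈ 28.2066 mm.
From α = 2·arctan(d/2f) we get f = d / (2·tan(α/2)).
With d = 28.2066 mm and α/2 = 20.95°, tan(α/2) ≈ 0.38286, so f ≈ 28.2066 / 0.76573 ≈ 36.8363 mm.

36.8 mm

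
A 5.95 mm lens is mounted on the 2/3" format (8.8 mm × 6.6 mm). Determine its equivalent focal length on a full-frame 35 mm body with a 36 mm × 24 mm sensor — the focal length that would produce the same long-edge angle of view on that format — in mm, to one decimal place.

Equal angle of view means equal width/f ratio, so f₂ = f₁ · (width₂/width₁) = 5.95 × 36/8.8.
f₂ = 5.95 × 4.09091 ≈ 24.341 mm.

24.3 mm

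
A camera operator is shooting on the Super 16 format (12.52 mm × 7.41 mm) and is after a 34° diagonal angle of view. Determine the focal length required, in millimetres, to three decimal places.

23.793 mm

Sensor diagonal = √(12.52² + 7.41²) = √211.6585 ≈ 14.5485 mm.
From α = 2·arctan(d/2f) we get f = d / (2·tan(α/2)).
With d = 14.5485 mm and α/2 = 17°, tan(α/2) ≈ 0.30573, so f ≈ 14.5485 / 0.61146 ≈ 23.7930 mm.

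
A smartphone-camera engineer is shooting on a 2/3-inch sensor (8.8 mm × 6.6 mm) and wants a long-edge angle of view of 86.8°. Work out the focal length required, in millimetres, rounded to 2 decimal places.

4.65 mm

From α = 2·arctan(w/2f) we get f = w / (2·tan(α/2)).
With w = 8.8 mm and α/2 = 43.4°, tan(α/2) ≈ 0.94565, so f ≈ 8.8 / 1.89131 ≈ 4.6529 mm.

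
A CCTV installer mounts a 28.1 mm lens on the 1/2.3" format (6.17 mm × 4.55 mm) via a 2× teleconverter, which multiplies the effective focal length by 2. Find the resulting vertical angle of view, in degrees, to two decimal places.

Effective focal length f = 28.1 × 2 = 56.2 mm.
α = 2·arctan(4.55 / (2 × 56.2)) = 2·arctan(0.04048) ≈ 4.6362°.

4.64°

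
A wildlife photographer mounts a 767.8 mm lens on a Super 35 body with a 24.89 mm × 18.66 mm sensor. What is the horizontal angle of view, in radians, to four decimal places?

Angle of view α = 2·arctan(w/2f) with w = 24.89 mm and f = 767.8 mm.
w/2f = 0.01621; arctan(0.01621) ≈ 0.0162 rad, so α ≈ 0.0324 rad.

0.0324 rad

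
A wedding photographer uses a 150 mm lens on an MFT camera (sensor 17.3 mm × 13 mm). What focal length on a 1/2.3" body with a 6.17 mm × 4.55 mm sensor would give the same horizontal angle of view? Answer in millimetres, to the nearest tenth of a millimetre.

53.5 mm

Equal angle of view means equal width/f ratio, so f₂ = f₁ · (width₂/width₁) = 150 × 6.17/17.3.
f₂ = 150 × 0.35665 ≈ 53.497 mm.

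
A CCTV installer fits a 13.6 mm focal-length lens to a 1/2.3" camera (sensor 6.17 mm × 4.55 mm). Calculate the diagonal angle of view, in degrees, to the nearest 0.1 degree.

31.5°

Sensor diagonal = √(6.17² + 4.55²) = √58.7714 ≈ 7.6663 mm.
Angle of view α = 2·arctan(d/2f) with d = 7.6663 mm and f = 13.6 mm.
d/2f = 0.28185; arctan(0.28185) ≈ 15.7404°, so α ≈ 31.4807°.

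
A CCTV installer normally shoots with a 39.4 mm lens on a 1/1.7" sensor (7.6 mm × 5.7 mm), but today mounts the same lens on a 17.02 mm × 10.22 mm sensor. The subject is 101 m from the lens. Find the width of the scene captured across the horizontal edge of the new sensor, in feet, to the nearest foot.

The focal length stays 39.4 mm; the relevant sensor dimension is now w = 17.02 mm. Object distance dₒ = 101 m = 101000 mm.
Thin-lens field width W = w·(dₒ − f)/f = 17.02 × (101000 − 39.4)/39.4 ≈ 43612.929 mm = 43612.929/304.8 ft = 143.087 ft.

143 ft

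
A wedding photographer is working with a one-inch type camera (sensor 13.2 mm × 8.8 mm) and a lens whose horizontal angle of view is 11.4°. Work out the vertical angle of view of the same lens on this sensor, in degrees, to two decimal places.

7.61°

From the horizontal AOV: f = 13.2 / (2·tan(5.7°)) = 13.2 / 0.19963 ≈ 66.1235 mm.
Vertical AOV = 2·arctan(8.8 / (2 × 66.1235)) = 2·arctan(0.06654) ≈ 7.6139°.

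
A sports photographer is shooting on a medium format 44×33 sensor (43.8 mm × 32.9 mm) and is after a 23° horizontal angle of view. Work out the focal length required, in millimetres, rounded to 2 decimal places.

From α = 2·arctan(w/2f) we get f = w / (2·tan(α/2)).
With w = 43.8 mm and α/2 = 11.5°, tan(α/2) ≈ 0.20345, so f ≈ 43.8 / 0.40690 ≈ 107.6419 mm.

107.64 mm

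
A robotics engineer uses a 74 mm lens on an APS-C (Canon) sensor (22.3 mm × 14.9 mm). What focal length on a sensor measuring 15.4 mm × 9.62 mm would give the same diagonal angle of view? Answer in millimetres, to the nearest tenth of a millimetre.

Sensor diagonal = √(22.3² + 14.9²) = √719.3000 ≈ 26.8198 mm.
Sensor diagonal = √(15.4² + 9.62²) = √329.7044 ≈ 18.1578 mm.
Equal angle of view means equal diagonal/f ratio, so f₂ = f₁ · (diagonal₂/diagonal₁) = 74 × 18.1578/26.8198.
f₂ = 74 × 0.67703 ≈ 50.100 mm.

50.1 mm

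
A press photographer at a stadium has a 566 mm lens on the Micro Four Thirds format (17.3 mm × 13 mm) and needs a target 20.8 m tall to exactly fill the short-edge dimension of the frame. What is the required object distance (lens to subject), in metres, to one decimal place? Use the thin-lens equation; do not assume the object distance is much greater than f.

W: 20.8 m = 20800 mm.
Magnification m = h/W = dᵢ/dₒ; combined with 1/f = 1/dₒ + 1/dᵢ this gives dₒ = f·(1 + W/h).
dₒ = 566 mm × (1 + 20800/13) = 566 × 1601.0000 ≈ 906166.000 mm = 906.166 m.

906.2 m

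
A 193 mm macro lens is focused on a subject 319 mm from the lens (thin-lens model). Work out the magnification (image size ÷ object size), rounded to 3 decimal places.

Thin lens: 1/f = 1/dₒ + 1/dᵢ → 1/dᵢ = 1/193 − 1/319 = 0.0020466 mm⁻¹, so dᵢ ≈ 488.6270 mm.
Magnification m = dᵢ/dₒ = 488.6270/319 ≈ 1.53175.

1.532×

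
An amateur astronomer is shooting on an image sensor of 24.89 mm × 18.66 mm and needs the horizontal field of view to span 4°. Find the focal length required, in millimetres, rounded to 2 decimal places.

356.38 mm

From α = 2·arctan(w/2f) we get f = w / (2·tan(α/2)).
With w = 24.89 mm and α/2 = 2°, tan(α/2) ≈ 0.03492, so f ≈ 24.89 / 0.06984 ≈ 356.3782 mm.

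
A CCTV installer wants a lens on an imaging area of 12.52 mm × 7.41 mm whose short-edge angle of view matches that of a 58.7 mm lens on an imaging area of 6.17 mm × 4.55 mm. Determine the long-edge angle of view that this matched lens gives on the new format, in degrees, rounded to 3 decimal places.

7.493°

Equal short-edge AOV ⇒ f₂ = f₁ · 7.41/4.55 = 58.7 × 1.62857 ≈ 95.5971 mm.
Long-edge AOV on the new format = 2·arctan(12.52 / (2 × 95.5971)) = 2·arctan(0.06548) ≈ 7.4931°.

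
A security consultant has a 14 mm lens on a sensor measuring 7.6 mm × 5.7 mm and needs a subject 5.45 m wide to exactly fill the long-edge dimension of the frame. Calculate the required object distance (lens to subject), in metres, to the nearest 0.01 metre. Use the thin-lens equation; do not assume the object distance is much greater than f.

W: 5.45 m = 5450 mm.
Magnification m = w/W = dᵢ/dₒ; combined with 1/f = 1/dₒ + 1/dᵢ this gives dₒ = f·(1 + W/w).
dₒ = 14 mm × (1 + 5450/7.6) = 14 × 718.1053 ≈ 10053.474 mm = 10.0535 m.

10.05 m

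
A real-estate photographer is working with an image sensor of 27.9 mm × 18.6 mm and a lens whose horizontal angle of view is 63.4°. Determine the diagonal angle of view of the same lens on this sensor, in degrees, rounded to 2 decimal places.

73.17°

From the horizontal AOV: f = 27.9 / (2·tan(31.7°)) = 27.9 / 1.23523 ≈ 22.5870 mm.
Sensor diagonal = √(27.9² + 18.6²) = √1124.3700 ≈ 33.5316 mm.
Diagonal AOV = 2·arctan(33.5316 / (2 × 22.5870)) = 2·arctan(0.74228) ≈ 73.1714°.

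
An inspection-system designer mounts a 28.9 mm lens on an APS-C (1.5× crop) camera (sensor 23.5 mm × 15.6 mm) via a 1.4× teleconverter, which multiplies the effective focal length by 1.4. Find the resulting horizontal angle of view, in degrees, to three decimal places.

Effective focal length f = 28.9 × 1.4 = 40.46 mm.
α = 2·arctan(23.5 / (2 × 40.46)) = 2·arctan(0.29041) ≈ 32.3877°.

32.388°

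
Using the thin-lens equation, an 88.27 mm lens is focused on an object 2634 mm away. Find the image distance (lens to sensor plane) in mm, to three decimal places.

1/dᵢ = 1/f − 1/dₒ = 1/88.27 − 1/2634 = 0.0109492 mm⁻¹.
dᵢ = 1/0.0109492 ≈ 91.3307 mm.

91.331 mm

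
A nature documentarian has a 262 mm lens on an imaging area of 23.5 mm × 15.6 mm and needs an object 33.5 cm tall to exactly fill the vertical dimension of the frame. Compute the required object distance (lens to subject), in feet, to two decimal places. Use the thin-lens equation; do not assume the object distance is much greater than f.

W: 33.5 cm = 335 mm.
Magnification m = h/W = dᵢ/dₒ; combined with 1/f = 1/dₒ + 1/dᵢ this gives dₒ = f·(1 + W/h).
dₒ = 262 mm × (1 + 335/15.6) = 262 × 22.4744 ≈ 5888.282 mm = 5888.282/304.8 ft = 19.3185 ft.

19.32 ft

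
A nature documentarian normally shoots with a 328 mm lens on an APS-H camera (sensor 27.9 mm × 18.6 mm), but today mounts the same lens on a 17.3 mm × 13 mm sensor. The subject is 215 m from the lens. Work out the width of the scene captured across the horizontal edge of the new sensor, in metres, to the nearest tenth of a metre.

The focal length stays 328 mm; the relevant sensor dimension is now w = 17.3 mm. Object distance dₒ = 215 m = 215000 mm.
Thin-lens field width W = w·(dₒ − f)/f = 17.3 × (215000 − 328)/328 ≈ 11322.639 mm = 11.3226 m.

11.3 m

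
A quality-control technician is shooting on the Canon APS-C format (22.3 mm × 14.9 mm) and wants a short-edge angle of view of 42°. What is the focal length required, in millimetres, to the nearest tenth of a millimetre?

19.4 mm

From α = 2·arctan(h/2f) we get f = h / (2·tan(α/2)).
With h = 14.9 mm and α/2 = 21°, tan(α/2) ≈ 0.38386, so f ≈ 14.9 / 0.76773 ≈ 19.4079 mm.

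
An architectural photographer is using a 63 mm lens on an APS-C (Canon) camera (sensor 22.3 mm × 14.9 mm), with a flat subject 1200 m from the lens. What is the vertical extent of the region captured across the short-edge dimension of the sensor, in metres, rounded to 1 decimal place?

283.8 m

dₒ: 1200 m = 1.2e+06 mm.
Similar triangles through the lens centre give W/dₒ = h/dᵢ; with 1/f = 1/dₒ + 1/dᵢ this gives W = h·(dₒ − f)/f.
W = 14.9 mm × (1.2e+06 − 63) / 63 = 14.9 × 19046.6190 ≈ 283794.624 mm = 283.795 m.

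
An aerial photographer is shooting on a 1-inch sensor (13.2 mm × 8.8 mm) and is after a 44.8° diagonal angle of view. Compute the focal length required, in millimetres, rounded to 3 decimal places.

Sensor diagonal = √(13.2² + 8.8²) = √251.6800 ≈ 15.8644 mm.
From α = 2·arctan(d/2f) we get f = d / (2·tan(α/2)).
With d = 15.8644 mm and α/2 = 22.4°, tan(α/2) ≈ 0.41217, so f ≈ 15.8644 / 0.82434 ≈ 19.2450 mm.

19.245 mm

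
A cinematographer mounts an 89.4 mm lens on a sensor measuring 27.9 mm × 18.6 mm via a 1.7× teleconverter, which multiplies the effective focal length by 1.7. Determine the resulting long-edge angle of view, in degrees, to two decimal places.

Effective focal length f = 89.4 × 1.7 = 151.98 mm.
α = 2·arctan(27.9 / (2 × 151.98)) = 2·arctan(0.09179) ≈ 10.4888°.

10.49°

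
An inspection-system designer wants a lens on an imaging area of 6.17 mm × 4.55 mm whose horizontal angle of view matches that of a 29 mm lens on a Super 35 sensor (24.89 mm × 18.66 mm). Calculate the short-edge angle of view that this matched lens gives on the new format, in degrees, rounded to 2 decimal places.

35.12°

Equal horizontal AOV ⇒ f₂ = f₁ · 6.17/24.89 = 29 × 0.24789 ≈ 7.1888 mm.
Short-edge AOV on the new format = 2·arctan(4.55 / (2 × 7.1888)) = 2·arctan(0.31646) ≈ 35.1213°.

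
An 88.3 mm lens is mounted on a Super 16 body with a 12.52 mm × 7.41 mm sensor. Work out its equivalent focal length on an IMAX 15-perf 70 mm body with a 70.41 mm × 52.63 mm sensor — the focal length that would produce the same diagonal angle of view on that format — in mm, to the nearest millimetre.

534 mm

Sensor diagonal = √(12.52² + 7.41²) = √211.6585 ≈ 14.5485 mm.
Sensor diagonal = √(70.41² + 52.63²) = √7727.4850 ≈ 87.9061 mm.
Equal angle of view means equal diagonal/f ratio, so f₂ = f₁ · (diagonal₂/diagonal₁) = 88.3 × 87.9061/14.5485.
f₂ = 88.3 × 6.04229 ≈ 533.534 mm.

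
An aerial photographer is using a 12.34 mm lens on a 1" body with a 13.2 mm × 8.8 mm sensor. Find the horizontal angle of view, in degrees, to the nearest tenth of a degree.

56.3°

Angle of view α = 2·arctan(w/2f) with w = 13.2 mm and f = 12.34 mm.
w/2f = 0.53485; arctan(0.53485) ≈ 28.1399°, so α ≈ 56.2798°.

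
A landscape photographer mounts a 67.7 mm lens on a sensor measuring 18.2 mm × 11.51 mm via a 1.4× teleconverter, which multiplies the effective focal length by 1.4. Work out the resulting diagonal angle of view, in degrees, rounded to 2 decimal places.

12.96°

Effective focal length f = 67.7 × 1.4 = 94.78 mm.
Sensor diagonal = √(18.2² + 11.51²) = √463.7201 ≈ 21.5342 mm.
α = 2·arctan(21.534 / (2 × 94.78)) = 2·arctan(0.11360) ≈ 12.9621°.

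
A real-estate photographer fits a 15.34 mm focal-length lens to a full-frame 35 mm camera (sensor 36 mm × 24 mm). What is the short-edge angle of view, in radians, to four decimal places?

Angle of view α = 2·arctan(h/2f) with h = 24 mm and f = 15.34 mm.
h/2f = 0.78227; arctan(0.78227) ≈ 0.6638 rad, so α ≈ 1.3277 rad.

1.3277 rad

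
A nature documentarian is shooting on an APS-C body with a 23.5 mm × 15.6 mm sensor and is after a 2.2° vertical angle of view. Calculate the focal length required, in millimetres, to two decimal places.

From α = 2·arctan(h/2f) we get f = h / (2·tan(α/2)).
With h = 15.6 mm and α/2 = 1.1°, tan(α/2) ≈ 0.01920, so f ≈ 15.6 / 0.03840 ≈ 406.2292 mm.

406.23 mm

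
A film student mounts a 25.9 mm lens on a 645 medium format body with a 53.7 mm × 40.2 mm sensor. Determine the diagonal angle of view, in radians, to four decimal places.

Sensor diagonal = √(53.7² + 40.2²) = √4499.7300 ≈ 67.0800 mm.
Angle of view α = 2·arctan(d/2f) with d = 67.0800 mm and f = 25.9 mm.
d/2f = 1.29498; arctan(1.29498) ≈ 0.9132 rad, so α ≈ 1.8265 rad.

1.8265 rad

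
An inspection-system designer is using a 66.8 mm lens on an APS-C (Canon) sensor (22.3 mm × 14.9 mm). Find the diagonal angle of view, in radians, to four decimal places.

0.3962 rad

Sensor diagonal = √(22.3² + 14.9²) = √719.3000 ≈ 26.8198 mm.
Angle of view α = 2·arctan(d/2f) with d = 26.8198 mm and f = 66.8 mm.
d/2f = 0.20075; arctan(0.20075) ≈ 0.1981 rad, so α ≈ 0.3962 rad.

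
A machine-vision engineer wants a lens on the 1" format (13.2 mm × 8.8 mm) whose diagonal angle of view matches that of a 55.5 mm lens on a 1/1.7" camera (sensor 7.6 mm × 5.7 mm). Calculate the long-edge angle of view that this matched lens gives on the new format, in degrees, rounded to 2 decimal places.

8.15°

Sensor diagonal = √(7.6² + 5.7²) = √90.2500 ≈ 9.5000 mm.
Sensor diagonal = √(13.2² + 8.8²) = √251.6800 ≈ 15.8644 mm.
Equal diagonal AOV ⇒ f₂ = f₁ · 15.8644/9.5000 = 55.5 × 1.66994 ≈ 92.6816 mm.
Long-edge AOV on the new format = 2·arctan(13.2 / (2 × 92.6816)) = 2·arctan(0.07121) ≈ 8.1465°.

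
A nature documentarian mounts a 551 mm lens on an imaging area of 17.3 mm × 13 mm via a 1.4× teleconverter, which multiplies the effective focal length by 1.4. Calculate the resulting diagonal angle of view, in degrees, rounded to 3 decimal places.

1.607°

Effective focal length f = 551 × 1.4 = 771.4 mm.
Sensor diagonal = √(17.3² + 13²) = √468.2900 ≈ 21.6400 mm.
α = 2·arctan(21.640 / (2 × 771.4)) = 2·arctan(0.01403) ≈ 1.6072°.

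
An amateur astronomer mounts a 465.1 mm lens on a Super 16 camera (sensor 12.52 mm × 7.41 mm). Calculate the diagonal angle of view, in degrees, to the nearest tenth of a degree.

1.8°

Sensor diagonal = √(12.52² + 7.41²) = √211.6585 ≈ 14.5485 mm.
Angle of view α = 2·arctan(d/2f) with d = 14.5485 mm and f = 465.1 mm.
d/2f = 0.01564; arctan(0.01564) ≈ 0.8960°, so α ≈ 1.7921°.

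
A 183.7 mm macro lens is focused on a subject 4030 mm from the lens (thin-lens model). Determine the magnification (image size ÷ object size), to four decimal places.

Thin lens: 1/f = 1/dₒ + 1/dᵢ → 1/dᵢ = 1/183.7 − 1/4030 = 0.0051955 mm⁻¹, so dᵢ ≈ 192.4735 mm.
Magnification m = dᵢ/dₒ = 192.4735/4030 ≈ 0.04776.

0.0478×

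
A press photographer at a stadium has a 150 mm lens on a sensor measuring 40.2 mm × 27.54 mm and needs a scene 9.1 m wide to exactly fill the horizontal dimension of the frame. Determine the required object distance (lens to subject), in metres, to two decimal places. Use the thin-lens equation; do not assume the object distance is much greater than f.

W: 9.1 m = 9100 mm.
Magnification m = w/W = dᵢ/dₒ; combined with 1/f = 1/dₒ + 1/dᵢ this gives dₒ = f·(1 + W/w).
dₒ = 150 mm × (1 + 9100/40.2) = 150 × 227.3682 ≈ 34105.224 mm = 34.1052 m.

34.11 m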